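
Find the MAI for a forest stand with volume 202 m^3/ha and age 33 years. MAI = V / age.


MAI = 202 / 33 = 6.1212 ≈ 6.12 m^3/ha/yr

6.12 m^3/ha/yr


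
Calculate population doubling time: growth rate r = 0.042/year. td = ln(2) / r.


td = ln(2) / 0.042 = 0.693147 / 0.042 = 16.5035 ≈ 16.5 years

16.5 years


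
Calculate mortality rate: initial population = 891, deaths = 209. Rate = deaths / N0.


Mortality rate = 209 / 891 = 0.234568 ≈ 0.2346

0.2346


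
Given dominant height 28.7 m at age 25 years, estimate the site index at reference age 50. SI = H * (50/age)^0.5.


50/25 = 2.00000
(2.00000)^0.5 = 1.41421
SI = 28.7 * 1.41421 = 40.5878 ≈ 40.6 m

40.6 m


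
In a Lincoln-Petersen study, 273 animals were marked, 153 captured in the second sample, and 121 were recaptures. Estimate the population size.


N = M * C / R = 273 * 153 / 121 = 41769 / 121 = 345.20 ≈ 345

345 individuals


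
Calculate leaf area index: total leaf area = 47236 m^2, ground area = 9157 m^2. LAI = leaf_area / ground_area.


LAI = 47236 / 9157 = 5.1585 ≈ 5.16

5.16


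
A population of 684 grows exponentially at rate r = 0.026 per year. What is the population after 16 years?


r*t = 0.026 * 16 = 0.416
exp(0.416) = 1.51589
N = 684 * 1.51589 = 1036.87 ≈ 1037

1037


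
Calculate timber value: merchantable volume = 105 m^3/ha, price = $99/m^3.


Value = 105 * 99 = $10395/ha

$10395/ha


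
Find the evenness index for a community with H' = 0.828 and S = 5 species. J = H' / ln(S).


ln(5) = 1.60944
J = H' / ln(S) = 0.828 / 1.60944 = 0.514465 ≈ 0.5145

0.5145


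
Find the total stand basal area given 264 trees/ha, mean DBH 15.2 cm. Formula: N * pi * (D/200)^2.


(D/200)^2 = (15.2/200)^2 = 0.076^2 = 0.005776
Individual BA = 3.141593 * 0.005776 = 0.0181458 m^2
Stand BA = 264 * 0.0181458 = 4.79049 ≈ 4.79 m^2/ha

4.79 m^2/ha


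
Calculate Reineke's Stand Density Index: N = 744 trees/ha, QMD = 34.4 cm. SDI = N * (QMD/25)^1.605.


QMD/25 = 34.4/25 = 1.376
(1.376)^1.605 = exp(1.605 * ln(1.376)) = exp(1.605 * 0.319181) = exp(0.512286) = 1.66910
SDI = 744 * 1.66910 = 1241.81 ≈ 1242

1242


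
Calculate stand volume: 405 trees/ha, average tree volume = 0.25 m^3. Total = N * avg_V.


V_stand = 405 * 0.25 = 101.25 ≈ 101.3 m^3/ha

101.3 m^3/ha


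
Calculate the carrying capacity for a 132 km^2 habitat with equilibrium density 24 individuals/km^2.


K = 24 * 132 = 3168 individuals

3168 individuals


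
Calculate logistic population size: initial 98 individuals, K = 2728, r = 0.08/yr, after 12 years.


(K - N0)/N0 = (2728 - 98)/98 = 2630/98 = 26.8367
r*t = 0.08 * 12 = 0.96; exp(-0.96) = 0.382893
26.8367 * 0.382893 = 10.2756
1 + 10.2756 = 11.2756
N = 2728 / 11.2756 = 241.938 ≈ 242

242


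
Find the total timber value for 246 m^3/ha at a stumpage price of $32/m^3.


Value = 246 * 32 = $7872/ha

$7872/ha


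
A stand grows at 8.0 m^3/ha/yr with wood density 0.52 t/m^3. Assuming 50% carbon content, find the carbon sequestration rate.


C = 8.0 * 0.52 * 0.5 = 2.08 t C/ha/yr

2.08 t C/ha/yr


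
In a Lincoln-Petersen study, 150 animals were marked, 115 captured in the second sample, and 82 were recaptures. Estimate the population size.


N = M * C / R = 150 * 115 / 82 = 17250 / 82 = 210.37 ≈ 210

210 individuals


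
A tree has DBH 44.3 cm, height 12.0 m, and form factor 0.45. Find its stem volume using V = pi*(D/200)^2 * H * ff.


(D/200)^2 = (44.3/200)^2 = 0.2215^2 = 0.04906225
BA = 3.141593 * 0.04906225 = 0.154134 m^2
V = 0.154134 * 12.0 * 0.45 = 0.832324 ≈ 0.832 m^3

0.832 m^3


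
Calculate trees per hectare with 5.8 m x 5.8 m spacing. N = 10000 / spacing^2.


N = 10000 / 5.8^2 = 10000 / 33.64 = 297.265 ≈ 297 trees/ha

297 trees/ha


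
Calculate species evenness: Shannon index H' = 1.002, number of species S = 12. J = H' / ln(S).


ln(12) = 2.48491
J = H' / ln(S) = 1.002 / 2.48491 = 0.403234 ≈ 0.4032

0.4032


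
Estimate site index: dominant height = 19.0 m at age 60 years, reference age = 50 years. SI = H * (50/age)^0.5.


50/60 = 0.833333
(0.833333)^0.5 = 0.912871
SI = 19.0 * 0.912871 = 17.3445 ≈ 17.3 m

17.3 m


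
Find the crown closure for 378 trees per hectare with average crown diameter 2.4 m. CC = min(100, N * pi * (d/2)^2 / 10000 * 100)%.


(d/2)^2 = (2.4/2)^2 = 1.2^2 = 1.44
Crown area = 3.141593 * 1.44 = 4.52389 m^2
N * area / 10000 * 100 = 378 * 4.52389 / 10000 * 100 = 17.1003
CC = min(100, 17.1003) = 17.1003 ≈ 17.1%

17.1%


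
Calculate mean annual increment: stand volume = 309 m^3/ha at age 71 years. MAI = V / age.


MAI = 309 / 71 = 4.3521 ≈ 4.35 m^3/ha/yr

4.35 m^3/ha/yr


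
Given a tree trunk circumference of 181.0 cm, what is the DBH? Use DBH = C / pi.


DBH = C / pi = 181.0 / 3.141593 = 57.6141 ≈ 57.61 cm

57.61 cm


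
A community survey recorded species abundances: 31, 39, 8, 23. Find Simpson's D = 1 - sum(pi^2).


Total N = 31 + 39 + 8 + 23 = 101
Per-species terms:
  p = 31/101 = 0.306931; p^2 = 0.306931^2 = 0.094207
  p = 39/101 = 0.386139; p^2 = 0.386139^2 = 0.149103
  p = 8/101 = 0.079208; p^2 = 0.079208^2 = 0.006274
  p = 23/101 = 0.227723; p^2 = 0.227723^2 = 0.051858
sum(p^2) = 0.094207 + 0.149103 + 0.006274 + 0.051858 = 0.301442
D = 1 - 0.301442 = 0.698558 ≈ 0.6986

0.6986


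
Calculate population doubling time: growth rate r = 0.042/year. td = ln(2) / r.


td = ln(2) / 0.042 = 0.693147 / 0.042 = 16.5035 ≈ 16.5 years

16.5 years


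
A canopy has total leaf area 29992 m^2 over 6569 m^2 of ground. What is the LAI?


LAI = 29992 / 6569 = 4.5657 ≈ 4.57

4.57


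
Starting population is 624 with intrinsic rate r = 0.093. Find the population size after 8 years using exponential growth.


r*t = 0.093 * 8 = 0.744
exp(0.744) = 2.10434
N = 624 * 2.10434 = 1313.11 ≈ 1313

1313


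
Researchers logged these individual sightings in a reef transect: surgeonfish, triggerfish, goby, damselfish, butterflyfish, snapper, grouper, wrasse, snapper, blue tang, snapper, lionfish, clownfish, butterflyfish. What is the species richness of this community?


Total individuals logged = 14
Distinct species (count of individuals): surgeonfish (1), triggerfish (1), goby (1), damselfish (1), butterflyfish (2), snapper (3), grouper (1), wrasse (1), blue tang (1), lionfish (1), clownfish (1)
Species richness = number of distinct species = 11

11


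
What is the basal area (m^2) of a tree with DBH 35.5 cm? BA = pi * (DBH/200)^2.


D/200 = 35.5/200 = 0.1775 m
(D/200)^2 = 0.1775^2 = 0.03150625
BA = 3.141593 * 0.03150625 = 0.0989798 ≈ 0.0990 m^2

0.0990 m^2


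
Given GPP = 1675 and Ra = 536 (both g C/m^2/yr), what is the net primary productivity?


NPP = GPP - Ra = 1675 - 536 = 1139 g C/m^2/yr

1139 g C/m^2/yr


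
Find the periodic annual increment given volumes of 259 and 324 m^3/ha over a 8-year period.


PAI = (V2 - V1) / period = (324 - 259) / 8 = 65 / 8 = 8.1250 ≈ 8.13 m^3/ha/yr

8.13 m^3/ha/yr


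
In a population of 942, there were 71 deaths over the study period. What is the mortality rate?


Mortality rate = 71 / 942 = 0.075372 ≈ 0.0754

0.0754


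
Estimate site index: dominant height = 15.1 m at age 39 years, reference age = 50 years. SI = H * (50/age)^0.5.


50/39 = 1.28205
(1.28205)^0.5 = 1.13228
SI = 15.1 * 1.13228 = 17.0974 ≈ 17.1 m

17.1 m


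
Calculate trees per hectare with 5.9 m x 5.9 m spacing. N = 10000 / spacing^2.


N = 10000 / 5.9^2 = 10000 / 34.81 = 287.274 ≈ 287 trees/ha

287 trees/ha


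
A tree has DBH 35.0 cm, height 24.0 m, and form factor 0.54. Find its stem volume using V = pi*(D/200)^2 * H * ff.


(D/200)^2 = (35.0/200)^2 = 0.175^2 = 0.030625
BA = 3.141593 * 0.030625 = 0.0962113 m^2
V = 0.0962113 * 24.0 * 0.54 = 1.24690 ≈ 1.247 m^3

1.247 m^3


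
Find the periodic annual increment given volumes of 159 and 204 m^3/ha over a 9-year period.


PAI = (V2 - V1) / period = (204 - 159) / 9 = 45 / 9 = 5.00 m^3/ha/yr

5.00 m^3/ha/yr


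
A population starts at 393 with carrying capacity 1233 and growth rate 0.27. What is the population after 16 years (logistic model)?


(K - N0)/N0 = (1233 - 393)/393 = 840/393 = 2.13740
r*t = 0.27 * 16 = 4.32; exp(-4.32) = 0.0132999
2.13740 * 0.0132999 = 0.0284272
1 + 0.0284272 = 1.02843
N = 1233 / 1.02843 = 1198.91 ≈ 1199

1199


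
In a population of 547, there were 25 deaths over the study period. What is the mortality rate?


Mortality rate = 25 / 547 = 0.045704 ≈ 0.0457

0.0457


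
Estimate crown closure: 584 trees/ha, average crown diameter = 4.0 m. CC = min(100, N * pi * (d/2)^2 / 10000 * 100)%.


(d/2)^2 = (4.0/2)^2 = 2^2 = 4
Crown area = 3.141593 * 4 = 12.5664 m^2
N * area / 10000 * 100 = 584 * 12.5664 / 10000 * 100 = 73.3878
CC = min(100, 73.3878) = 73.3878 ≈ 73.4%

73.4%


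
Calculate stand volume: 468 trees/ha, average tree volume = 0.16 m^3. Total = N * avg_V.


V_stand = 468 * 0.16 = 74.88 ≈ 74.9 m^3/ha

74.9 m^3/ha


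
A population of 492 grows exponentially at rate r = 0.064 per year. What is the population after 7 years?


r*t = 0.064 * 7 = 0.448
exp(0.448) = 1.56518
N = 492 * 1.56518 = 770.069 ≈ 770

770


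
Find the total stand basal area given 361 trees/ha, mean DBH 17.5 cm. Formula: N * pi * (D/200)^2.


(D/200)^2 = (17.5/200)^2 = 0.0875^2 = 0.00765625
Individual BA = 3.141593 * 0.00765625 = 0.0240528 m^2
Stand BA = 361 * 0.0240528 = 8.68306 ≈ 8.68 m^2/ha

8.68 m^2/ha


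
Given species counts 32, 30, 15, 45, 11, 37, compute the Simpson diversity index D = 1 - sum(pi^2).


Total N = 32 + 30 + 15 + 45 + 11 + 37 = 170
Per-species terms:
  p = 32/170 = 0.188235; p^2 = 0.188235^2 = 0.035432
  p = 30/170 = 0.176471; p^2 = 0.176471^2 = 0.031142
  p = 15/170 = 0.088235; p^2 = 0.088235^2 = 0.007785
  p = 45/170 = 0.264706; p^2 = 0.264706^2 = 0.070069
  p = 11/170 = 0.064706; p^2 = 0.064706^2 = 0.004187
  p = 37/170 = 0.217647; p^2 = 0.217647^2 = 0.047370
sum(p^2) = 0.035432 + 0.031142 + 0.007785 + 0.070069 + 0.004187 + 0.047370 = 0.195985
D = 1 - 0.195985 = 0.804015 ≈ 0.8040

0.8040


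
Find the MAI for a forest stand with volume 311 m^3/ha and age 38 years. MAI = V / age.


MAI = 311 / 38 = 8.1842 ≈ 8.18 m^3/ha/yr

8.18 m^3/ha/yr


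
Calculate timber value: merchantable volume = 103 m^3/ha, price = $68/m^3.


Value = 103 * 68 = $7004/ha

$7004/ha


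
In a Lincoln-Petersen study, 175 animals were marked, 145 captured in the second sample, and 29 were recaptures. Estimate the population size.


N = M * C / R = 175 * 145 / 29 = 25375 / 29 = 875

875 individuals


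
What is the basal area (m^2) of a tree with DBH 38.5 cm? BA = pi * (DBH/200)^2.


D/200 = 38.5/200 = 0.1925 m
(D/200)^2 = 0.1925^2 = 0.03705625
BA = 3.141593 * 0.03705625 = 0.116416 ≈ 0.1164 m^2

0.1164 m^2


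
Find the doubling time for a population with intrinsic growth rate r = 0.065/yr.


td = ln(2) / 0.065 = 0.693147 / 0.065 = 10.6638 ≈ 10.7 years

10.7 years


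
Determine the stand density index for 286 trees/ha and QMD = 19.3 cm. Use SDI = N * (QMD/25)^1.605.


QMD/25 = 19.3/25 = 0.772
(0.772)^1.605 = exp(1.605 * ln(0.772)) = exp(1.605 * (-0.258771)) = exp(-0.415327) = 0.660124
SDI = 286 * 0.660124 = 188.795 ≈ 189

189


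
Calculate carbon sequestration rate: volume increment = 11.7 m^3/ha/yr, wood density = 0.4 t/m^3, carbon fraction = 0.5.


C = 11.7 * 0.4 * 0.5 = 2.34 t C/ha/yr

2.34 t C/ha/yr


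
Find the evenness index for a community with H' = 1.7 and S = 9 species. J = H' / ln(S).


ln(9) = 2.19722
J = H' / ln(S) = 1.7 / 2.19722 = 0.773705 ≈ 0.7737

0.7737


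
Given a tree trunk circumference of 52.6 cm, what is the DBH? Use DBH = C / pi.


DBH = C / pi = 52.6 / 3.141593 = 16.7431 ≈ 16.74 cm

16.74 cm


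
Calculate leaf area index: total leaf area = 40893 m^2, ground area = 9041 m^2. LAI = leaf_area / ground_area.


LAI = 40893 / 9041 = 4.5231 ≈ 4.52

4.52


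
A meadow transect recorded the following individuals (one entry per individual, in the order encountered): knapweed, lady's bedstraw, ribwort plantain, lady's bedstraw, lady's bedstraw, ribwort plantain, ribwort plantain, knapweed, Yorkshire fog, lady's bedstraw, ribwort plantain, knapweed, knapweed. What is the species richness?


Total individuals logged = 13
Distinct species (count of individuals): knapweed (4), lady's bedstraw (4), ribwort plantain (4), Yorkshire fog (1)
Species richness = number of distinct species = 4

4


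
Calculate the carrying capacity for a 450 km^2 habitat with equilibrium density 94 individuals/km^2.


K = 94 * 450 = 42300 individuals

42300 individuals


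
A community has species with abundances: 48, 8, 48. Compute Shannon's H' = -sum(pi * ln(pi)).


Total N = 48 + 8 + 48 = 104
Per-species terms:
  p = 48/104 = 0.461538; ln(p) = -0.773191; p*ln(p) = 0.461538 * (-0.773191) = -0.356857
  p = 8/104 = 0.076923; ln(p) = -2.564950; p*ln(p) = 0.076923 * (-2.564950) = -0.197304
  p = 48/104 = 0.461538; ln(p) = -0.773191; p*ln(p) = 0.461538 * (-0.773191) = -0.356857
sum(p*ln(p)) = (-0.356857) + (-0.197304) + (-0.356857) = -0.911018
H' = -(-0.911018) = 0.911018 ≈ 0.9110

0.9110


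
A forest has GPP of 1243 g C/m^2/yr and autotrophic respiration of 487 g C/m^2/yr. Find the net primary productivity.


NPP = GPP - Ra = 1243 - 487 = 756 g C/m^2/yr

756 g C/m^2/yr


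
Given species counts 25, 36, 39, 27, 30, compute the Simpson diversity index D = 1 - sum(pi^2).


Total N = 25 + 36 + 39 + 27 + 30 = 157
Per-species terms:
  p = 25/157 = 0.159236; p^2 = 0.159236^2 = 0.025356
  p = 36/157 = 0.229299; p^2 = 0.229299^2 = 0.052578
  p = 39/157 = 0.248408; p^2 = 0.248408^2 = 0.061707
  p = 27/157 = 0.171975; p^2 = 0.171975^2 = 0.029575
  p = 30/157 = 0.191083; p^2 = 0.191083^2 = 0.036513
sum(p^2) = 0.025356 + 0.052578 + 0.061707 + 0.029575 + 0.036513 = 0.205729
D = 1 - 0.205729 = 0.794271 ≈ 0.7943

0.7943


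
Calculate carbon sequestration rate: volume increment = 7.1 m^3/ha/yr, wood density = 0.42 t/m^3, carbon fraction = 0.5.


C = 7.1 * 0.42 * 0.5 = 1.491 ≈ 1.49 t C/ha/yr

1.49 t C/ha/yr


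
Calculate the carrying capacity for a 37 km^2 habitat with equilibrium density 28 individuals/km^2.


K = 28 * 37 = 1036 individuals

1036 individuals


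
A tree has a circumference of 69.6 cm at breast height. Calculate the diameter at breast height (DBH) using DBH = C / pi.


DBH = C / pi = 69.6 / 3.141593 = 22.1544 ≈ 22.15 cm

22.15 cm


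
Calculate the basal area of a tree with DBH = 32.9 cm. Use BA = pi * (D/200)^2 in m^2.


D/200 = 32.9/200 = 0.1645 m
(D/200)^2 = 0.1645^2 = 0.02706025
BA = 3.141593 * 0.02706025 = 0.0850123 ≈ 0.0850 m^2

0.0850 m^2


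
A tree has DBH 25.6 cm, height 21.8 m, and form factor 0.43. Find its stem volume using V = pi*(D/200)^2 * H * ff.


(D/200)^2 = (25.6/200)^2 = 0.128^2 = 0.016384
BA = 3.141593 * 0.016384 = 0.0514719 m^2
V = 0.0514719 * 21.8 * 0.43 = 0.482498 ≈ 0.482 m^3

0.482 m^3


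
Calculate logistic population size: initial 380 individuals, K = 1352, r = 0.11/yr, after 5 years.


(K - N0)/N0 = (1352 - 380)/380 = 972/380 = 2.55789
r*t = 0.11 * 5 = 0.55; exp(-0.55) = 0.576950
2.55789 * 0.576950 = 1.47577
1 + 1.47577 = 2.47577
N = 1352 / 2.47577 = 546.093 ≈ 546

546


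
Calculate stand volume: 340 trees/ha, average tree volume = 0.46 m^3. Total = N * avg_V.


V_stand = 340 * 0.46 = 156.4 m^3/ha

156.4 m^3/ha


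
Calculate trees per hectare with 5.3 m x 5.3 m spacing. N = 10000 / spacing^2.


N = 10000 / 5.3^2 = 10000 / 28.09 = 355.999 ≈ 356 trees/ha

356 trees/ha


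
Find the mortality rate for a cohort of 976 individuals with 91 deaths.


Mortality rate = 91 / 976 = 0.093238 ≈ 0.0932

0.0932


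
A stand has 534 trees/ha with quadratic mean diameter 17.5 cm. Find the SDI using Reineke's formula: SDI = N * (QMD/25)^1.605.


QMD/25 = 17.5/25 = 0.7
(0.7)^1.605 = exp(1.605 * ln(0.7)) = exp(1.605 * (-0.356675)) = exp(-0.572463) = 0.564134
SDI = 534 * 0.564134 = 301.248 ≈ 301

301


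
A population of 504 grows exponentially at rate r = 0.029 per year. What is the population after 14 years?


r*t = 0.029 * 14 = 0.406
exp(0.406) = 1.50080
N = 504 * 1.50080 = 756.403 ≈ 756

756


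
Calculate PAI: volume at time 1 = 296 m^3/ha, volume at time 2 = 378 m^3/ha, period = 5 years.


PAI = (V2 - V1) / period = (378 - 296) / 5 = 82 / 5 = 16.40 m^3/ha/yr

16.40 m^3/ha/yr


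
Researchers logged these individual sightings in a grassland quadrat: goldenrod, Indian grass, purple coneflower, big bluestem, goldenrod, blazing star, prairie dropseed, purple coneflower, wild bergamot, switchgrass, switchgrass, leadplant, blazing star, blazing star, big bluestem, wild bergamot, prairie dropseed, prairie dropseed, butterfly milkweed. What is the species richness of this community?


Total individuals logged = 19
Distinct species (count of individuals): goldenrod (2), Indian grass (1), purple coneflower (2), big bluestem (2), blazing star (3), prairie dropseed (3), wild bergamot (2), switchgrass (2), leadplant (1), butterfly milkweed (1)
Species richness = number of distinct species = 10

10


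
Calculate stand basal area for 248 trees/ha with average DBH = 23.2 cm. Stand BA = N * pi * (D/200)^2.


(D/200)^2 = (23.2/200)^2 = 0.116^2 = 0.013456
Individual BA = 3.141593 * 0.013456 = 0.0422733 m^2
Stand BA = 248 * 0.0422733 = 10.4838 ≈ 10.48 m^2/ha

10.48 m^2/ha


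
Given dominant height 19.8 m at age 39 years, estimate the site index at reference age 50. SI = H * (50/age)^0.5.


50/39 = 1.28205
(1.28205)^0.5 = 1.13228
SI = 19.8 * 1.13228 = 22.4191 ≈ 22.4 m

22.4 m


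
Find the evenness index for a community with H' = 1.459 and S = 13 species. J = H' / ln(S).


ln(13) = 2.56495
J = H' / ln(S) = 1.459 / 2.56495 = 0.568822 ≈ 0.5688

0.5688


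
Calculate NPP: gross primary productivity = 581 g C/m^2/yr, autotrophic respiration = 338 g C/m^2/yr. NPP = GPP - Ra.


NPP = GPP - Ra = 581 - 338 = 243 g C/m^2/yr

243 g C/m^2/yr


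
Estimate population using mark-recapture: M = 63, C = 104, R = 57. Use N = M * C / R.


N = M * C / R = 63 * 104 / 57 = 6552 / 57 = 114.95 ≈ 115

115 individuals


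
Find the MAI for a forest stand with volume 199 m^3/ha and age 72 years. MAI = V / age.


MAI = 199 / 72 = 2.7639 ≈ 2.76 m^3/ha/yr

2.76 m^3/ha/yr


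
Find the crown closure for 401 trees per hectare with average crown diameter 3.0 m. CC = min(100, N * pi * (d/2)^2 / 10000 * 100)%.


(d/2)^2 = (3.0/2)^2 = 1.5^2 = 2.25
Crown area = 3.141593 * 2.25 = 7.06858 m^2
N * area / 10000 * 100 = 401 * 7.06858 / 10000 * 100 = 28.3450
CC = min(100, 28.3450) = 28.3450 ≈ 28.3%

28.3%


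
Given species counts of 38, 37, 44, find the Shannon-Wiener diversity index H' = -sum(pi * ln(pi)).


Total N = 38 + 37 + 44 = 119
Per-species terms:
  p = 38/119 = 0.319328; ln(p) = -1.141536; p*ln(p) = 0.319328 * (-1.141536) = -0.364524
  p = 37/119 = 0.310924; ln(p) = -1.168207; p*ln(p) = 0.310924 * (-1.168207) = -0.363224
  p = 44/119 = 0.369748; ln(p) = -0.994934; p*ln(p) = 0.369748 * (-0.994934) = -0.367875
sum(p*ln(p)) = (-0.364524) + (-0.363224) + (-0.367875) = -1.095623
H' = -(-1.095623) = 1.095623 ≈ 1.0956

1.0956


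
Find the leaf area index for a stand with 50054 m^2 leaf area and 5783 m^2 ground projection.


LAI = 50054 / 5783 = 8.6554 ≈ 8.66

8.66


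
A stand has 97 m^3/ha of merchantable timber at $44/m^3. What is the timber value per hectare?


Value = 97 * 44 = $4268/ha

$4268/ha


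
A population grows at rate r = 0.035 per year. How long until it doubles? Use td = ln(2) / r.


td = ln(2) / 0.035 = 0.693147 / 0.035 = 19.8042 ≈ 19.8 years

19.8 years


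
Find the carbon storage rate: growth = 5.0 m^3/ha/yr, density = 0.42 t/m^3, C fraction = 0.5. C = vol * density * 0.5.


C = 5.0 * 0.42 * 0.5 = 1.05 t C/ha/yr

1.05 t C/ha/yr


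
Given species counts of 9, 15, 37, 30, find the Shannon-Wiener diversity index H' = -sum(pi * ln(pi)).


Total N = 9 + 15 + 37 + 30 = 91
Per-species terms:
  p = 9/91 = 0.098901; ln(p) = -2.313636; p*ln(p) = 0.098901 * (-2.313636) = -0.228821
  p = 15/91 = 0.164835; ln(p) = -1.802810; p*ln(p) = 0.164835 * (-1.802810) = -0.297166
  p = 37/91 = 0.406593; ln(p) = -0.899943; p*ln(p) = 0.406593 * (-0.899943) = -0.365911
  p = 30/91 = 0.329670; ln(p) = -1.109663; p*ln(p) = 0.329670 * (-1.109663) = -0.365823
sum(p*ln(p)) = (-0.228821) + (-0.297166) + (-0.365911) + (-0.365823) = -1.257721
H' = -(-1.257721) = 1.257721 ≈ 1.2577

1.2577


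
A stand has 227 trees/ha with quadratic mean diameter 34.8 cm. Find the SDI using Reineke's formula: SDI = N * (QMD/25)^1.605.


QMD/25 = 34.8/25 = 1.392
(1.392)^1.605 = exp(1.605 * ln(1.392)) = exp(1.605 * 0.330742) = exp(0.530841) = 1.70036
SDI = 227 * 1.70036 = 385.982 ≈ 386

386


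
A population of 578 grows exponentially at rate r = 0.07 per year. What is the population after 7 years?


r*t = 0.07 * 7 = 0.49
exp(0.49) = 1.63232
N = 578 * 1.63232 = 943.481 ≈ 943

943


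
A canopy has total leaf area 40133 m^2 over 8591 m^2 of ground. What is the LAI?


LAI = 40133 / 8591 = 4.6715 ≈ 4.67

4.67


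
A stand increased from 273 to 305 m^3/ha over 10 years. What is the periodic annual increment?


PAI = (V2 - V1) / period = (305 - 273) / 10 = 32 / 10 = 3.20 m^3/ha/yr

3.20 m^3/ha/yr


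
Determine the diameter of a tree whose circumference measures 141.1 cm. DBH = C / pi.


DBH = C / pi = 141.1 / 3.141593 = 44.9135 ≈ 44.91 cm

44.91 cm


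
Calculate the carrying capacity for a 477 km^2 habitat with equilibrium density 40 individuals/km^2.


K = 40 * 477 = 19080 individuals

19080 individuals


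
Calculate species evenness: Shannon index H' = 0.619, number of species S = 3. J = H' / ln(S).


ln(3) = 1.09861
J = H' / ln(S) = 0.619 / 1.09861 = 0.563439 ≈ 0.5634

0.5634


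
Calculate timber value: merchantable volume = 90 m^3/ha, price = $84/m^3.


Value = 90 * 84 = $7560/ha

$7560/ha


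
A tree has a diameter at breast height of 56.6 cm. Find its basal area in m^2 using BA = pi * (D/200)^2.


D/200 = 56.6/200 = 0.283 m
(D/200)^2 = 0.283^2 = 0.080089
BA = 3.141593 * 0.080089 = 0.251607 ≈ 0.2516 m^2

0.2516 m^2


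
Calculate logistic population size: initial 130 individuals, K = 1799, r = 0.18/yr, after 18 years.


(K - N0)/N0 = (1799 - 130)/130 = 1669/130 = 12.8385
r*t = 0.18 * 18 = 3.24; exp(-3.24) = 0.0391639
12.8385 * 0.0391639 = 0.502806
1 + 0.502806 = 1.50281
N = 1799 / 1.50281 = 1197.09 ≈ 1197

1197


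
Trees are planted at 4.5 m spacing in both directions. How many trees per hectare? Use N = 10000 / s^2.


N = 10000 / 4.5^2 = 10000 / 20.25 = 493.827 ≈ 494 trees/ha

494 trees/ha


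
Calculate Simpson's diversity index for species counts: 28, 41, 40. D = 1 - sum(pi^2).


Total N = 28 + 41 + 40 = 109
Per-species terms:
  p = 28/109 = 0.256881; p^2 = 0.256881^2 = 0.065988
  p = 41/109 = 0.376147; p^2 = 0.376147^2 = 0.141487
  p = 40/109 = 0.366972; p^2 = 0.366972^2 = 0.134668
sum(p^2) = 0.065988 + 0.141487 + 0.134668 = 0.342143
D = 1 - 0.342143 = 0.657857 ≈ 0.6579

0.6579


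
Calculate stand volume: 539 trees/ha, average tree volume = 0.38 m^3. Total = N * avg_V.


V_stand = 539 * 0.38 = 204.82 ≈ 204.8 m^3/ha

204.8 m^3/ha


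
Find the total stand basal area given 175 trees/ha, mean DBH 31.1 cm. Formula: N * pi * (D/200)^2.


(D/200)^2 = (31.1/200)^2 = 0.1555^2 = 0.02418025
Individual BA = 3.141593 * 0.02418025 = 0.0759645 m^2
Stand BA = 175 * 0.0759645 = 13.2938 ≈ 13.29 m^2/ha

13.29 m^2/ha


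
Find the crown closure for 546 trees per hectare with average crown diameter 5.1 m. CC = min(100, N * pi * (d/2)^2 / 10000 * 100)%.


(d/2)^2 = (5.1/2)^2 = 2.55^2 = 6.5025
Crown area = 3.141593 * 6.5025 = 20.4282 m^2
N * area / 10000 * 100 = 546 * 20.4282 / 10000 * 100 = 111.538
CC = min(100, 111.538) = 100%

100%


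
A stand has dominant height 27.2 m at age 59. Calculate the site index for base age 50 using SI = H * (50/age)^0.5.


50/59 = 0.847458
(0.847458)^0.5 = 0.920575
SI = 27.2 * 0.920575 = 25.0396 ≈ 25.0 m

25.0 m


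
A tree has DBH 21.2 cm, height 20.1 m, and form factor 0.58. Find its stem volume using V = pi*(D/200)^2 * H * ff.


(D/200)^2 = (21.2/200)^2 = 0.106^2 = 0.011236
BA = 3.141593 * 0.011236 = 0.0352989 m^2
V = 0.0352989 * 20.1 * 0.58 = 0.411515 ≈ 0.412 m^3

0.412 m^3


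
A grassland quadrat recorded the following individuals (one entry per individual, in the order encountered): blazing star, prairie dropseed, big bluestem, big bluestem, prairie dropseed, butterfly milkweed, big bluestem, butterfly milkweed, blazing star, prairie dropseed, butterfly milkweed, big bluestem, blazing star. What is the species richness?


Total individuals logged = 13
Distinct species (count of individuals): blazing star (3), prairie dropseed (3), big bluestem (4), butterfly milkweed (3)
Species richness = number of distinct species = 4

4


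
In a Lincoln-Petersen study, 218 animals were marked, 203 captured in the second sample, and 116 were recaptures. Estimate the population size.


N = M * C / R = 218 * 203 / 116 = 44254 / 116 = 381.50 ≈ 382

382 individuals


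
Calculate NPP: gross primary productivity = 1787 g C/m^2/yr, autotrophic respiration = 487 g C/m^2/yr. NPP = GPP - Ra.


NPP = GPP - Ra = 1787 - 487 = 1300 g C/m^2/yr

1300 g C/m^2/yr


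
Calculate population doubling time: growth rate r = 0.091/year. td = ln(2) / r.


td = ln(2) / 0.091 = 0.693147 / 0.091 = 7.61700 ≈ 7.6 years

7.6 years


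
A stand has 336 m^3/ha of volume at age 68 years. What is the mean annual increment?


MAI = 336 / 68 = 4.9412 ≈ 4.94 m^3/ha/yr

4.94 m^3/ha/yr


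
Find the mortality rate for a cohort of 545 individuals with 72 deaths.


Mortality rate = 72 / 545 = 0.132110 ≈ 0.1321

0.1321


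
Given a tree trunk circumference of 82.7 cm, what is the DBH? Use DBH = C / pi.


DBH = C / pi = 82.7 / 3.141593 = 26.3242 ≈ 26.32 cm

26.32 cm


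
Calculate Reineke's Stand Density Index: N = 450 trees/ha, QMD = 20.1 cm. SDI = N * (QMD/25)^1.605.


QMD/25 = 20.1/25 = 0.804
(0.804)^1.605 = exp(1.605 * ln(0.804)) = exp(1.605 * (-0.218156)) = exp(-0.350140) = 0.704589
SDI = 450 * 0.704589 = 317.065 ≈ 317

317


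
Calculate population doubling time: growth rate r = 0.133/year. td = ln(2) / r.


td = ln(2) / 0.133 = 0.693147 / 0.133 = 5.21163 ≈ 5.2 years

5.2 years


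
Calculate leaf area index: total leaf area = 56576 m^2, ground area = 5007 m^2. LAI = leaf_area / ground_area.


LAI = 56576 / 5007 = 11.2994 ≈ 11.30

11.30


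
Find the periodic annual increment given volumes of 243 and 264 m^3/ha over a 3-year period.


PAI = (V2 - V1) / period = (264 - 243) / 3 = 21 / 3 = 7.00 m^3/ha/yr

7.00 m^3/ha/yr


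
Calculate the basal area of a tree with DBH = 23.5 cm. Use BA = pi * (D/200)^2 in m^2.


D/200 = 23.5/200 = 0.1175 m
(D/200)^2 = 0.1175^2 = 0.01380625
BA = 3.141593 * 0.01380625 = 0.0433736 ≈ 0.0434 m^2

0.0434 m^2


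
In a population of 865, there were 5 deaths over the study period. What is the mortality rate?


Mortality rate = 5 / 865 = 0.005780 ≈ 0.0058

0.0058


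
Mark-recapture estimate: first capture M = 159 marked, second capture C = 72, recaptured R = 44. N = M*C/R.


N = M * C / R = 159 * 72 / 44 = 11448 / 44 = 260.18 ≈ 260

260 individuals


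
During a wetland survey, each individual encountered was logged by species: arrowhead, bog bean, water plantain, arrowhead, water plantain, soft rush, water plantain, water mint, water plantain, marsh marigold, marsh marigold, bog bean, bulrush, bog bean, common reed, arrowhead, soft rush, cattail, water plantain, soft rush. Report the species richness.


Total individuals logged = 20
Distinct species (count of individuals): arrowhead (3), bog bean (3), water plantain (5), soft rush (3), water mint (1), marsh marigold (2), bulrush (1), common reed (1), cattail (1)
Species richness = number of distinct species = 9

9


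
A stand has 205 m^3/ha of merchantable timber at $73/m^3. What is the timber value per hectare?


Value = 205 * 73 = $14965/ha

$14965/ha


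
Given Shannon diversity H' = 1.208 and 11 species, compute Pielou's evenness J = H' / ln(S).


ln(11) = 2.39790
J = H' / ln(S) = 1.208 / 2.39790 = 0.503774 ≈ 0.5038

0.5038


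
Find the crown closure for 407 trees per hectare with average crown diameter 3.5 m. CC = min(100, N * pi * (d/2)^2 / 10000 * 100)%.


(d/2)^2 = (3.5/2)^2 = 1.75^2 = 3.0625
Crown area = 3.141593 * 3.0625 = 9.62113 m^2
N * area / 10000 * 100 = 407 * 9.62113 / 10000 * 100 = 39.1580
CC = min(100, 39.1580) = 39.1580 ≈ 39.2%

39.2%


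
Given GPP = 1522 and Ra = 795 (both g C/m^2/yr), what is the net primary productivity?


NPP = GPP - Ra = 1522 - 795 = 727 g C/m^2/yr

727 g C/m^2/yr


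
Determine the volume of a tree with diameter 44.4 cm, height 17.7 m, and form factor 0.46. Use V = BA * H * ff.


(D/200)^2 = (44.4/200)^2 = 0.222^2 = 0.049284
BA = 3.141593 * 0.049284 = 0.154830 m^2
V = 0.154830 * 17.7 * 0.46 = 1.26063 ≈ 1.261 m^3

1.261 m^3


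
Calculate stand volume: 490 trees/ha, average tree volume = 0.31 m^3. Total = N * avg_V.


V_stand = 490 * 0.31 = 151.9 m^3/ha

151.9 m^3/ha


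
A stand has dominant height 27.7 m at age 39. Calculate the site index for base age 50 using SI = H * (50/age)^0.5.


50/39 = 1.28205
(1.28205)^0.5 = 1.13228
SI = 27.7 * 1.13228 = 31.3642 ≈ 31.4 m

31.4 m


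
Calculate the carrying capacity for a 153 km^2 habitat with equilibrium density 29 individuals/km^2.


K = 29 * 153 = 4437 individuals

4437 individuals


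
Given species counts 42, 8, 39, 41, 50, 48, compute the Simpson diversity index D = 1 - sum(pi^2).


Total N = 42 + 8 + 39 + 41 + 50 + 48 = 228
Per-species terms:
  p = 42/228 = 0.184211; p^2 = 0.184211^2 = 0.033934
  p = 8/228 = 0.035088; p^2 = 0.035088^2 = 0.001231
  p = 39/228 = 0.171053; p^2 = 0.171053^2 = 0.029259
  p = 41/228 = 0.179825; p^2 = 0.179825^2 = 0.032337
  p = 50/228 = 0.219298; p^2 = 0.219298^2 = 0.048092
  p = 48/228 = 0.210526; p^2 = 0.210526^2 = 0.044321
sum(p^2) = 0.033934 + 0.001231 + 0.029259 + 0.032337 + 0.048092 + 0.044321 = 0.189174
D = 1 - 0.189174 = 0.810826 ≈ 0.8108

0.8108


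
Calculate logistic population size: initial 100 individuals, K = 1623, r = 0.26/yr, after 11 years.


(K - N0)/N0 = (1623 - 100)/100 = 1523/100 = 15.2300
r*t = 0.26 * 11 = 2.86; exp(-2.86) = 0.0572688
15.2300 * 0.0572688 = 0.872204
1 + 0.872204 = 1.87220
N = 1623 / 1.87220 = 866.895 ≈ 867

867


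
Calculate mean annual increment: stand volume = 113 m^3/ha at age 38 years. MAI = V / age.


MAI = 113 / 38 = 2.9737 ≈ 2.97 m^3/ha/yr

2.97 m^3/ha/yr


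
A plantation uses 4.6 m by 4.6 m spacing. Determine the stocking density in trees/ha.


N = 10000 / 4.6^2 = 10000 / 21.16 = 472.590 ≈ 473 trees/ha

473 trees/ha


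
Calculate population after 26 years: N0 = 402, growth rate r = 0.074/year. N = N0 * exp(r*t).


r*t = 0.074 * 26 = 1.924
exp(1.924) = 6.84830
N = 402 * 6.84830 = 2753.02 ≈ 2753

2753


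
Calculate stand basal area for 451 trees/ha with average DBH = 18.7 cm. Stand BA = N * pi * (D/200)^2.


(D/200)^2 = (18.7/200)^2 = 0.0935^2 = 0.00874225
Individual BA = 3.141593 * 0.00874225 = 0.0274646 m^2
Stand BA = 451 * 0.0274646 = 12.3865 ≈ 12.39 m^2/ha

12.39 m^2/ha


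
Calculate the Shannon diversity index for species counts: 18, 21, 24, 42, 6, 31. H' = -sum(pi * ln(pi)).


Total N = 18 + 21 + 24 + 42 + 6 + 31 = 142
Per-species terms:
  p = 18/142 = 0.126761; ln(p) = -2.065452; p*ln(p) = 0.126761 * (-2.065452) = -0.261819
  p = 21/142 = 0.147887; ln(p) = -1.911307; p*ln(p) = 0.147887 * (-1.911307) = -0.282657
  p = 24/142 = 0.169014; ln(p) = -1.777774; p*ln(p) = 0.169014 * (-1.777774) = -0.300469
  p = 42/142 = 0.295775; ln(p) = -1.218156; p*ln(p) = 0.295775 * (-1.218156) = -0.360300
  p = 6/142 = 0.042254; ln(p) = -3.164056; p*ln(p) = 0.042254 * (-3.164056) = -0.133694
  p = 31/142 = 0.218310; ln(p) = -1.521839; p*ln(p) = 0.218310 * (-1.521839) = -0.332233
sum(p*ln(p)) = (-0.261819) + (-0.282657) + (-0.300469) + (-0.360300) + (-0.133694) + (-0.332233) = -1.671172
H' = -(-1.671172) = 1.671172 ≈ 1.6712

1.6712


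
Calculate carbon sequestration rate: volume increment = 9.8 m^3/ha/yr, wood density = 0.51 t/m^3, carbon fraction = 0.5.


C = 9.8 * 0.51 * 0.5 = 2.499 ≈ 2.50 t C/ha/yr

2.50 t C/ha/yr


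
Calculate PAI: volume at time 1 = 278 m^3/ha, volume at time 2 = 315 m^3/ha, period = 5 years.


PAI = (V2 - V1) / period = (315 - 278) / 5 = 37 / 5 = 7.40 m^3/ha/yr

7.40 m^3/ha/yr


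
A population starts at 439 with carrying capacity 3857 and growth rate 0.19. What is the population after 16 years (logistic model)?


(K - N0)/N0 = (3857 - 439)/439 = 3418/439 = 7.78588
r*t = 0.19 * 16 = 3.04; exp(-3.04) = 0.0478349
7.78588 * 0.0478349 = 0.372437
1 + 0.372437 = 1.37244
N = 3857 / 1.37244 = 2810.32 ≈ 2810

2810


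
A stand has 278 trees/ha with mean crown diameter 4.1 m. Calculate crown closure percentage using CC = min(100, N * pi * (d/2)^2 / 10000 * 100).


(d/2)^2 = (4.1/2)^2 = 2.05^2 = 4.2025
Crown area = 3.141593 * 4.2025 = 13.2025 m^2
N * area / 10000 * 100 = 278 * 13.2025 / 10000 * 100 = 36.7030
CC = min(100, 36.7030) = 36.7030 ≈ 36.7%

36.7%


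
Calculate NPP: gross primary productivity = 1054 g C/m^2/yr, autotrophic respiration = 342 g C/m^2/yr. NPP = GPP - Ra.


NPP = GPP - Ra = 1054 - 342 = 712 g C/m^2/yr

712 g C/m^2/yr


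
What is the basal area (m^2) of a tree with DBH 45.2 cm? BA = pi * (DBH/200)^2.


D/200 = 45.2/200 = 0.226 m
(D/200)^2 = 0.226^2 = 0.051076
BA = 3.141593 * 0.051076 = 0.160460 ≈ 0.1605 m^2

0.1605 m^2


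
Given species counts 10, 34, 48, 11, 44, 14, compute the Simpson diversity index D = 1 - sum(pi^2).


Total N = 10 + 34 + 48 + 11 + 44 + 14 = 161
Per-species terms:
  p = 10/161 = 0.062112; p^2 = 0.062112^2 = 0.003858
  p = 34/161 = 0.211180; p^2 = 0.211180^2 = 0.044597
  p = 48/161 = 0.298137; p^2 = 0.298137^2 = 0.088886
  p = 11/161 = 0.068323; p^2 = 0.068323^2 = 0.004668
  p = 44/161 = 0.273292; p^2 = 0.273292^2 = 0.074689
  p = 14/161 = 0.086957; p^2 = 0.086957^2 = 0.007562
sum(p^2) = 0.003858 + 0.044597 + 0.088886 + 0.004668 + 0.074689 + 0.007562 = 0.224260
D = 1 - 0.224260 = 0.775740 ≈ 0.7757

0.7757


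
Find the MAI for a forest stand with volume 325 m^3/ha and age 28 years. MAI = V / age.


MAI = 325 / 28 = 11.6071 ≈ 11.61 m^3/ha/yr

11.61 m^3/ha/yr


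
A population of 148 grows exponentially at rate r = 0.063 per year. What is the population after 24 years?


r*t = 0.063 * 24 = 1.512
exp(1.512) = 4.53579
N = 148 * 4.53579 = 671.297 ≈ 671

671


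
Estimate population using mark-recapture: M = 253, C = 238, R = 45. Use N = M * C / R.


N = M * C / R = 253 * 238 / 45 = 60214 / 45 = 1338.09 ≈ 1338

1338 individuals


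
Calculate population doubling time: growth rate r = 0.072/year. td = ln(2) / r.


td = ln(2) / 0.072 = 0.693147 / 0.072 = 9.62704 ≈ 9.6 years

9.6 years


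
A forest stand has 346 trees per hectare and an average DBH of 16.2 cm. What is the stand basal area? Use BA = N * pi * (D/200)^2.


(D/200)^2 = (16.2/200)^2 = 0.081^2 = 0.006561
Individual BA = 3.141593 * 0.006561 = 0.0206120 m^2
Stand BA = 346 * 0.0206120 = 7.13175 ≈ 7.13 m^2/ha

7.13 m^2/ha


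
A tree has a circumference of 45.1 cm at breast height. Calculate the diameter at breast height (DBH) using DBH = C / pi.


DBH = C / pi = 45.1 / 3.141593 = 14.3558 ≈ 14.36 cm

14.36 cm


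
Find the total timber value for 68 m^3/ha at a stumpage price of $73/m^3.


Value = 68 * 73 = $4964/ha

$4964/ha


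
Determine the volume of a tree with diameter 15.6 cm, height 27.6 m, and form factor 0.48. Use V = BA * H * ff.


(D/200)^2 = (15.6/200)^2 = 0.078^2 = 0.006084
BA = 3.141593 * 0.006084 = 0.0191135 m^2
V = 0.0191135 * 27.6 * 0.48 = 0.253216 ≈ 0.253 m^3

0.253 m^3


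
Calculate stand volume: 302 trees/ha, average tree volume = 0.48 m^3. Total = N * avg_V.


V_stand = 302 * 0.48 = 144.96 ≈ 145.0 m^3/ha

145.0 m^3/ha


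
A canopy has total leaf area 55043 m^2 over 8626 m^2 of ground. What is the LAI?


LAI = 55043 / 8626 = 6.3811 ≈ 6.38

6.38


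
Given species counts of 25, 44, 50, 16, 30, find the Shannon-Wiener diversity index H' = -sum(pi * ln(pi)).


Total N = 25 + 44 + 50 + 16 + 30 = 165
Per-species terms:
  p = 25/165 = 0.151515; ln(p) = -1.887071; p*ln(p) = 0.151515 * (-1.887071) = -0.285920
  p = 44/165 = 0.266667; ln(p) = -1.321755; p*ln(p) = 0.266667 * (-1.321755) = -0.352468
  p = 50/165 = 0.303030; ln(p) = -1.193923; p*ln(p) = 0.303030 * (-1.193923) = -0.361794
  p = 16/165 = 0.096970; ln(p) = -2.333354; p*ln(p) = 0.096970 * (-2.333354) = -0.226265
  p = 30/165 = 0.181818; ln(p) = -1.704749; p*ln(p) = 0.181818 * (-1.704749) = -0.309954
sum(p*ln(p)) = (-0.285920) + (-0.352468) + (-0.361794) + (-0.226265) + (-0.309954) = -1.536401
H' = -(-1.536401) = 1.536401 ≈ 1.5364

1.5364


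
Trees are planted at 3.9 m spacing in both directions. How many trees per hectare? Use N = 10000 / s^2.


N = 10000 / 3.9^2 = 10000 / 15.21 = 657.462 ≈ 657 trees/ha

657 trees/ha


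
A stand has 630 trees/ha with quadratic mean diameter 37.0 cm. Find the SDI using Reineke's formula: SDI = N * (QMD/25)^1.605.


QMD/25 = 37.0/25 = 1.48
(1.48)^1.605 = exp(1.605 * ln(1.48)) = exp(1.605 * 0.392042) = exp(0.629227) = 1.87616
SDI = 630 * 1.87616 = 1181.98 ≈ 1182

1182


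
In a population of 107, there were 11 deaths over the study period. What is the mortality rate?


Mortality rate = 11 / 107 = 0.102804 ≈ 0.1028

0.1028


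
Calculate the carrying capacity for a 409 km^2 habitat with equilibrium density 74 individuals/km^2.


K = 74 * 409 = 30266 individuals

30266 individuals


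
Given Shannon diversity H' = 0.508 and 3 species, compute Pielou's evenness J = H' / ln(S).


ln(3) = 1.09861
J = H' / ln(S) = 0.508 / 1.09861 = 0.462402 ≈ 0.4624

0.4624


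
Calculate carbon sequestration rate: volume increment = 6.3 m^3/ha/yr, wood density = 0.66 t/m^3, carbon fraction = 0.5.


C = 6.3 * 0.66 * 0.5 = 2.079 ≈ 2.08 t C/ha/yr

2.08 t C/ha/yr


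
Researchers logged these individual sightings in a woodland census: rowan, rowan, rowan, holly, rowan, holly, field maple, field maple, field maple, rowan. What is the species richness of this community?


Total individuals logged = 10
Distinct species (count of individuals): rowan (5), holly (2), field maple (3)
Species richness = number of distinct species = 3

3


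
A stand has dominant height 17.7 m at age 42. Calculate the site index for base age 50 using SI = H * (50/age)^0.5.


50/42 = 1.19048
(1.19048)^0.5 = 1.09109
SI = 17.7 * 1.09109 = 19.3123 ≈ 19.3 m

19.3 m


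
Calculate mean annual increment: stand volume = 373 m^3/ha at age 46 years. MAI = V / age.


MAI = 373 / 46 = 8.1087 ≈ 8.11 m^3/ha/yr

8.11 m^3/ha/yr


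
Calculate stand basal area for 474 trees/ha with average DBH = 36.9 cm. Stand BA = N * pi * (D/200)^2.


(D/200)^2 = (36.9/200)^2 = 0.1845^2 = 0.03404025
Individual BA = 3.141593 * 0.03404025 = 0.106941 m^2
Stand BA = 474 * 0.106941 = 50.6900 ≈ 50.69 m^2/ha

50.69 m^2/ha


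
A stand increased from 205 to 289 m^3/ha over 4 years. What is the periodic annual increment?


PAI = (V2 - V1) / period = (289 - 205) / 4 = 84 / 4 = 21.00 m^3/ha/yr

21.00 m^3/ha/yr


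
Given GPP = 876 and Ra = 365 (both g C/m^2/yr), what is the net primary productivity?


NPP = GPP - Ra = 876 - 365 = 511 g C/m^2/yr

511 g C/m^2/yr
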